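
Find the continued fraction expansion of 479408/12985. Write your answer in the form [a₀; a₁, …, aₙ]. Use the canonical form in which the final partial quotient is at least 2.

Repeatedly divide and take the remainder:
⌊479408/12985⌋ = 36, remainder 11948
⌊12985/11948⌋ = 1, remainder 1037
⌊11948/1037⌋ = 11, remainder 541
⌊1037/541⌋ = 1, remainder 496
⌊541/496⌋ = 1, remainder 45
⌊496/45⌋ = 11, remainder 1
⌊45/1⌋ = 45, remainder 0

[36; 1, 11, 1, 1, 11, 45]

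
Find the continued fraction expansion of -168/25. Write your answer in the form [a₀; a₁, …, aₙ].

Run the Euclidean algorithm, recording each quotient:
-168 ÷ 25 → quotient -7, remainder 7
25 ÷ 7 → quotient 3, remainder 4
7 ÷ 4 → quotient 1, remainder 3
4 ÷ 3 → quotient 1, remainder 1
3 ÷ 1 → quotient 3, remainder 0

[-7; 3, 1, 1, 3]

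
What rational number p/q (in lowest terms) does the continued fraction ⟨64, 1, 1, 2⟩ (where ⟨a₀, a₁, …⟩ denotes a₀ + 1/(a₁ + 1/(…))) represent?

323/5

Collapse the nested fraction from the inside out:
Start with 2.
1 + 1/(2/1) = 1 + 1/2 = 3/2
1 + 1/(3/2) = 1 + 2/3 = 5/3
64 + 1/(5/3) = 64 + 3/5 = 323/5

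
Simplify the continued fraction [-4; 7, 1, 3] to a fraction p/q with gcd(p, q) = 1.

-120/31

Starting at the tail and folding back:
Start with 3.
1 + 1/(3/1) = 1 + 1/3 = 4/3
7 + 1/(4/3) = 7 + 3/4 = 31/4
-4 + 1/(31/4) = -4 + 4/31 = -120/31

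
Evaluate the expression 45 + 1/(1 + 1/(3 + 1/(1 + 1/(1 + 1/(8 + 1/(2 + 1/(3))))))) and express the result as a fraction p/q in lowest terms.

25911/566

Start with 3.
2 + 1/(3/1) = 2 + 1/3 = 7/3
8 + 1/(7/3) = 8 + 3/7 = 59/7
1 + 1/(59/7) = 1 + 7/59 = 66/59
1 + 1/(66/59) = 1 + 59/66 = 125/66
3 + 1/(125/66) = 3 + 66/125 = 441/125
1 + 1/(441/125) = 1 + 125/441 = 566/441
45 + 1/(566/441) = 45 + 441/566 = 25911/566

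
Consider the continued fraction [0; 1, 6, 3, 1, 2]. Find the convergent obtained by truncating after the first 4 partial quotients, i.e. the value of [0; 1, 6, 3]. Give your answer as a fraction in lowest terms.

a_0 = 0: 0/1
a_1 = 1: 1/1
a_2 = 6: 6/7
a_3 = 3: 19/22

19/22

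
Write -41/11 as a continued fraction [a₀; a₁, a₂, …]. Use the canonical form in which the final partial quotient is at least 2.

[-4; 3, 1, 2]

⌊-41/11⌋ = -4, remainder 3
⌊11/3⌋ = 3, remainder 2
⌊3/2⌋ = 1, remainder 1
⌊2/1⌋ = 2, remainder 0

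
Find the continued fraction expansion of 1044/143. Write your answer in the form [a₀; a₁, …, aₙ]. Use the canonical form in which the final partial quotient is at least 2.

[7; 3, 3, 14]

1044 = 7·143 + 43, so a_0 = 7
143 = 3·43 + 14, so a_1 = 3
43 = 3·14 + 1, so a_2 = 3
14 = 14·1 + 0, so a_3 = 14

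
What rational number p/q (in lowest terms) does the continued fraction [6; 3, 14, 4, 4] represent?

Start with 4.
4 + 1/(4/1) = 4 + 1/4 = 17/4
14 + 1/(17/4) = 14 + 4/17 = 242/17
3 + 1/(242/17) = 3 + 17/242 = 743/242
6 + 1/(743/242) = 6 + 242/743 = 4700/743

4700/743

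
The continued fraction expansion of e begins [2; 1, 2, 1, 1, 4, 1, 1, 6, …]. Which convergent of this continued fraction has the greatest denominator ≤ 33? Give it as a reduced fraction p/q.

a_0 = 2: 2/1  (≤ bound)
a_1 = 1: 3/1  (≤ bound)
a_2 = 2: 8/3  (≤ bound)
a_3 = 1: 11/4  (≤ bound)
a_4 = 1: 19/7  (≤ bound)
a_5 = 4: 87/32  (≤ bound)
a_6 = 1: 106/39  (> 33, stop)

87/32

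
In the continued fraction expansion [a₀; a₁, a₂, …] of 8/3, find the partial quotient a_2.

8 ÷ 3 → quotient 2, remainder 2
3 ÷ 2 → quotient 1, remainder 1
2 ÷ 1 → quotient 2, remainder 0

2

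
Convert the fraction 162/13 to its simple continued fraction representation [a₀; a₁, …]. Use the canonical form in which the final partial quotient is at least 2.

[12; 2, 6]

162 = 12·13 + 6, so a_0 = 12
13 = 2·6 + 1, so a_1 = 2
6 = 6·1 + 0, so a_2 = 6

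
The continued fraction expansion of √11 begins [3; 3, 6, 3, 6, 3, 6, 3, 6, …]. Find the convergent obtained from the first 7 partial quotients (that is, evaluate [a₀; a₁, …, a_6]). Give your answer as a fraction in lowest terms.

25077/7561

Build up convergents one term at a time:
a_0 = 3: 3/1
a_1 = 3: 10/3
a_2 = 6: 63/19
a_3 = 3: 199/60
a_4 = 6: 1257/379
a_5 = 3: 3970/1197
a_6 = 6: 25077/7561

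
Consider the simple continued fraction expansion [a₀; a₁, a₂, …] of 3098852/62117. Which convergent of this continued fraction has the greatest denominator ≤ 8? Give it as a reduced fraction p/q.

399/8

List convergents until the denominator exceeds the bound:
a_0 = 49: 49/1  (≤ bound)
a_1 = 1: 50/1  (≤ bound)
a_2 = 7: 399/8  (≤ bound)
a_3 = 1: 449/9  (> 8, stop)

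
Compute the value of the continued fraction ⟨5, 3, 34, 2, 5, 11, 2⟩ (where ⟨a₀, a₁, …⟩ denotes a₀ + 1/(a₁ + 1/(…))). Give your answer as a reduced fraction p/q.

142965/26822

Compute successive convergents:
a_0 = 5: 5/1
a_1 = 3: 16/3
a_2 = 34: 549/103
a_3 = 2: 1114/209
a_4 = 5: 6119/1148
a_5 = 11: 68423/12837
a_6 = 2: 142965/26822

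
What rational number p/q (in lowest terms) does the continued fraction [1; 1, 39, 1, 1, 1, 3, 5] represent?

Start with 5.
3 + 1/(5/1) = 3 + 1/5 = 16/5
1 + 1/(16/5) = 1 + 5/16 = 21/16
1 + 1/(21/16) = 1 + 16/21 = 37/21
1 + 1/(37/21) = 1 + 21/37 = 58/37
39 + 1/(58/37) = 39 + 37/58 = 2299/58
1 + 1/(2299/58) = 1 + 58/2299 = 2357/2299
1 + 1/(2357/2299) = 1 + 2299/2357 = 4656/2357

4656/2357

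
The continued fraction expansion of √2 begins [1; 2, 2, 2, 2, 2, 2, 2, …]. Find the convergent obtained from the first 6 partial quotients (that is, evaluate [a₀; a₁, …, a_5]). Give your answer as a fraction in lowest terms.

Start with 2.
2 + 1/(2/1) = 2 + 1/2 = 5/2
2 + 1/(5/2) = 2 + 2/5 = 12/5
2 + 1/(12/5) = 2 + 5/12 = 29/12
2 + 1/(29/12) = 2 + 12/29 = 70/29
1 + 1/(70/29) = 1 + 29/70 = 99/70

99/70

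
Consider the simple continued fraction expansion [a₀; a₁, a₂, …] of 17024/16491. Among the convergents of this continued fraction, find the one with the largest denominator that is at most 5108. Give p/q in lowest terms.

a_0 = 1: 1/1  (≤ bound)
a_1 = 30: 31/30  (≤ bound)
a_2 = 1: 32/31  (≤ bound)
a_3 = 15: 511/495  (≤ bound)
a_4 = 1: 543/526  (≤ bound)
a_5 = 1: 1054/1021  (≤ bound)
a_6 = 1: 1597/1547  (≤ bound)
a_7 = 10: 17024/16491  (> 5108, stop)

1597/1547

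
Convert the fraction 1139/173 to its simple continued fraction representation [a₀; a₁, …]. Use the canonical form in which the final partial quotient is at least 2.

[6; 1, 1, 2, 2, 14]

Apply division with remainder until the remainder is 0:
⌊1139/173⌋ = 6, remainder 101
⌊173/101⌋ = 1, remainder 72
⌊101/72⌋ = 1, remainder 29
⌊72/29⌋ = 2, remainder 14
⌊29/14⌋ = 2, remainder 1
⌊14/1⌋ = 14, remainder 0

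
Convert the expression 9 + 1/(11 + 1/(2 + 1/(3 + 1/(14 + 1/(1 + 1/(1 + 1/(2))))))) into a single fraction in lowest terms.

Work from the innermost term outward:
Start with 2.
1 + 1/(2/1) = 1 + 1/2 = 3/2
1 + 1/(3/2) = 1 + 2/3 = 5/3
14 + 1/(5/3) = 14 + 3/5 = 73/5
3 + 1/(73/5) = 3 + 5/73 = 224/73
2 + 1/(224/73) = 2 + 73/224 = 521/224
11 + 1/(521/224) = 11 + 224/521 = 5955/521
9 + 1/(5955/521) = 9 + 521/5955 = 54116/5955

54116/5955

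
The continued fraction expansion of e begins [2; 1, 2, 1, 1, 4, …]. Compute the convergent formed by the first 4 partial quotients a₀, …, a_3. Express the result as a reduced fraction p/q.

a_0 = 2: 2/1
a_1 = 1: 3/1
a_2 = 2: 8/3
a_3 = 1: 11/4

11/4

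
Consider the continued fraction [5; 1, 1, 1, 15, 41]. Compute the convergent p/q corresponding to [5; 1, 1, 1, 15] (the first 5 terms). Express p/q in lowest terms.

Use the convergent recurrence hₖ = aₖ·hₖ₋₁ + hₖ₋₂ (and likewise for the denominators kₖ):
a_0 = 5: 5/1
a_1 = 1: 6/1
a_2 = 1: 11/2
a_3 = 1: 17/3
a_4 = 15: 266/47

266/47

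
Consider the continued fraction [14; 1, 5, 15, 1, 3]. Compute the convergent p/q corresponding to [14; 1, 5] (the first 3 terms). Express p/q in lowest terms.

a_0 = 14: 14/1
a_1 = 1: 15/1
a_2 = 5: 89/6

89/6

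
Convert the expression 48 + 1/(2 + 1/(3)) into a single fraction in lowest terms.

339/7

Build up convergents one term at a time:
a_0 = 48: 48/1
a_1 = 2: 97/2
a_2 = 3: 339/7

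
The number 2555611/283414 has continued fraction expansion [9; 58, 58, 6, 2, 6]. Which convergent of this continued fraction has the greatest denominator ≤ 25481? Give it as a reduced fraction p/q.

182581/20248

a_0 = 9: 9/1  (≤ bound)
a_1 = 58: 523/58  (≤ bound)
a_2 = 58: 30343/3365  (≤ bound)
a_3 = 6: 182581/20248  (≤ bound)
a_4 = 2: 395505/43861  (> 25481, stop)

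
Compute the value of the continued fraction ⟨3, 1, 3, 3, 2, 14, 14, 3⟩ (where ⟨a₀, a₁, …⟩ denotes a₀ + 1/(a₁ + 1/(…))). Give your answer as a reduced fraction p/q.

70472/18709

Build up convergents one term at a time:
a_0 = 3: 3/1
a_1 = 1: 4/1
a_2 = 3: 15/4
a_3 = 3: 49/13
a_4 = 2: 113/30
a_5 = 14: 1631/433
a_6 = 14: 22947/6092
a_7 = 3: 70472/18709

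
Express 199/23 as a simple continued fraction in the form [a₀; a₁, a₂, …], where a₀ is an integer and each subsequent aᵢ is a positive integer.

[8; 1, 1, 1, 7]

⌊199/23⌋ = 8, remainder 15
⌊23/15⌋ = 1, remainder 8
⌊15/8⌋ = 1, remainder 7
⌊8/7⌋ = 1, remainder 1
⌊7/1⌋ = 7, remainder 0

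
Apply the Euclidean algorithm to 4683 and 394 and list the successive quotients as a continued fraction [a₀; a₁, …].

[11; 1, 7, 1, 3, 11]

Apply division with remainder until the remainder is 0:
4683 ÷ 394 → quotient 11, remainder 349
394 ÷ 349 → quotient 1, remainder 45
349 ÷ 45 → quotient 7, remainder 34
45 ÷ 34 → quotient 1, remainder 11
34 ÷ 11 → quotient 3, remainder 1
11 ÷ 1 → quotient 11, remainder 0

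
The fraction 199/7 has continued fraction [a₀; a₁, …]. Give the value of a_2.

199 ÷ 7 → quotient 28, remainder 3
7 ÷ 3 → quotient 2, remainder 1
3 ÷ 1 → quotient 3, remainder 0

3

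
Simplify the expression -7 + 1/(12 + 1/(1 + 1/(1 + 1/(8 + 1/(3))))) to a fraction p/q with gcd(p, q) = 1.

Start with 3.
8 + 1/(3/1) = 8 + 1/3 = 25/3
1 + 1/(25/3) = 1 + 3/25 = 28/25
1 + 1/(28/25) = 1 + 25/28 = 53/28
12 + 1/(53/28) = 12 + 28/53 = 664/53
-7 + 1/(664/53) = -7 + 53/664 = -4595/664

-4595/664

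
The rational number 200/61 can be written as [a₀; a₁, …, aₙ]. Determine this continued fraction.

[3; 3, 1, 1, 2, 3]

200 = 3·61 + 17, so a_0 = 3
61 = 3·17 + 10, so a_1 = 3
17 = 1·10 + 7, so a_2 = 1
10 = 1·7 + 3, so a_3 = 1
7 = 2·3 + 1, so a_4 = 2
3 = 3·1 + 0, so a_5 = 3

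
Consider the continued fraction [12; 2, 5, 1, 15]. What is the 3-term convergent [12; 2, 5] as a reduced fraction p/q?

Start with 5.
2 + 1/(5/1) = 2 + 1/5 = 11/5
12 + 1/(11/5) = 12 + 5/11 = 137/11

137/11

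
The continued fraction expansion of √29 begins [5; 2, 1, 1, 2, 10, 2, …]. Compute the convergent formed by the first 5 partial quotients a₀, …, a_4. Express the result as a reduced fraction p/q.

Start with 2.
1 + 1/(2/1) = 1 + 1/2 = 3/2
1 + 1/(3/2) = 1 + 2/3 = 5/3
2 + 1/(5/3) = 2 + 3/5 = 13/5
5 + 1/(13/5) = 5 + 5/13 = 70/13

70/13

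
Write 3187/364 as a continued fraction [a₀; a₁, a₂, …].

3187 ÷ 364 → quotient 8, remainder 275
364 ÷ 275 → quotient 1, remainder 89
275 ÷ 89 → quotient 3, remainder 8
89 ÷ 8 → quotient 11, remainder 1
8 ÷ 1 → quotient 8, remainder 0

[8; 1, 3, 11, 8]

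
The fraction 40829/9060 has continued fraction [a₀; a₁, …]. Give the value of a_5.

8

⌊40829/9060⌋ = 4, remainder 4589
⌊9060/4589⌋ = 1, remainder 4471
⌊4589/4471⌋ = 1, remainder 118
⌊4471/118⌋ = 37, remainder 105
⌊118/105⌋ = 1, remainder 13
⌊105/13⌋ = 8, remainder 1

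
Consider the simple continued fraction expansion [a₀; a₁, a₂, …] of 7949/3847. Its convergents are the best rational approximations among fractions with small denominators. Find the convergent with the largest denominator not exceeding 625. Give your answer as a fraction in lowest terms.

717/347

a_0 = 2: 2/1  (≤ bound)
a_1 = 15: 31/15  (≤ bound)
a_2 = 11: 343/166  (≤ bound)
a_3 = 1: 374/181  (≤ bound)
a_4 = 1: 717/347  (≤ bound)
a_5 = 2: 1808/875  (> 625, stop)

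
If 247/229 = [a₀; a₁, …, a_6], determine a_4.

⌊247/229⌋ = 1, remainder 18
⌊229/18⌋ = 12, remainder 13
⌊18/13⌋ = 1, remainder 5
⌊13/5⌋ = 2, remainder 3
⌊5/3⌋ = 1, remainder 2

1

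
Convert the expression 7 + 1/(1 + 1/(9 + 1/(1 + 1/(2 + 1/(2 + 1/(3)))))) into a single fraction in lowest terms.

Collapse the nested fraction from the inside out:
Start with 3.
2 + 1/(3/1) = 2 + 1/3 = 7/3
2 + 1/(7/3) = 2 + 3/7 = 17/7
1 + 1/(17/7) = 1 + 7/17 = 24/17
9 + 1/(24/17) = 9 + 17/24 = 233/24
1 + 1/(233/24) = 1 + 24/233 = 257/233
7 + 1/(257/233) = 7 + 233/257 = 2032/257

2032/257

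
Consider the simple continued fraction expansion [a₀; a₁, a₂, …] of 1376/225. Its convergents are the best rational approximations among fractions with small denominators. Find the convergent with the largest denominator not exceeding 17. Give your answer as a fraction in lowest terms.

104/17

List convergents until the denominator exceeds the bound:
a_0 = 6: 6/1  (≤ bound)
a_1 = 8: 49/8  (≤ bound)
a_2 = 1: 55/9  (≤ bound)
a_3 = 1: 104/17  (≤ bound)
a_4 = 1: 159/26  (> 17, stop)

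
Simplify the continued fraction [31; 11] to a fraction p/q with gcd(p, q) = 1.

Start with 11.
31 + 1/(11/1) = 31 + 1/11 = 342/11

342/11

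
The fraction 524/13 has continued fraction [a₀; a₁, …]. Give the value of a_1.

3

524 ÷ 13 → quotient 40, remainder 4
13 ÷ 4 → quotient 3, remainder 1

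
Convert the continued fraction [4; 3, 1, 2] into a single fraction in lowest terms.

47/11

a_0 = 4: 4/1
a_1 = 3: 13/3
a_2 = 1: 17/4
a_3 = 2: 47/11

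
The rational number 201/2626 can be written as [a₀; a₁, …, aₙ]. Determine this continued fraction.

Apply division with remainder until the remainder is 0:
201 = 0·2626 + 201, so a_0 = 0
2626 = 13·201 + 13, so a_1 = 13
201 = 15·13 + 6, so a_2 = 15
13 = 2·6 + 1, so a_3 = 2
6 = 6·1 + 0, so a_4 = 6

[0; 13, 15, 2, 6]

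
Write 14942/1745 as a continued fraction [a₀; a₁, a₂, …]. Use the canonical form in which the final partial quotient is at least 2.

[8; 1, 1, 3, 2, 15, 7]

Apply division with remainder until the remainder is 0:
⌊14942/1745⌋ = 8, remainder 982
⌊1745/982⌋ = 1, remainder 763
⌊982/763⌋ = 1, remainder 219
⌊763/219⌋ = 3, remainder 106
⌊219/106⌋ = 2, remainder 7
⌊106/7⌋ = 15, remainder 1
⌊7/1⌋ = 7, remainder 0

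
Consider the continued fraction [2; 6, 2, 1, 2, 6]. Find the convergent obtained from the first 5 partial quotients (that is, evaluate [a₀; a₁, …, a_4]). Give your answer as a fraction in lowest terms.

110/51

a_0 = 2: 2/1
a_1 = 6: 13/6
a_2 = 2: 28/13
a_3 = 1: 41/19
a_4 = 2: 110/51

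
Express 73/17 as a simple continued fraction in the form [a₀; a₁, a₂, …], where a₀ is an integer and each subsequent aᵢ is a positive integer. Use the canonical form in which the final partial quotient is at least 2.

[4; 3, 2, 2]

Run the Euclidean algorithm, recording each quotient:
73 ÷ 17 → quotient 4, remainder 5
17 ÷ 5 → quotient 3, remainder 2
5 ÷ 2 → quotient 2, remainder 1
2 ÷ 1 → quotient 2, remainder 0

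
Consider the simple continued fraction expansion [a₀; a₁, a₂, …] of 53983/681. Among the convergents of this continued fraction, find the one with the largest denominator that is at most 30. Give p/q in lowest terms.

List convergents until the denominator exceeds the bound:
a_0 = 79: 79/1  (≤ bound)
a_1 = 3: 238/3  (≤ bound)
a_2 = 1: 317/4  (≤ bound)
a_3 = 2: 872/11  (≤ bound)
a_4 = 2: 2061/26  (≤ bound)
a_5 = 1: 2933/37  (> 30, stop)

2061/26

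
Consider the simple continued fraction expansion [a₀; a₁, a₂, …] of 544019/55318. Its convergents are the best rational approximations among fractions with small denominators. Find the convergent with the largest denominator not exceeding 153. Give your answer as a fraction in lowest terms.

List convergents until the denominator exceeds the bound:
a_0 = 9: 9/1  (≤ bound)
a_1 = 1: 10/1  (≤ bound)
a_2 = 5: 59/6  (≤ bound)
a_3 = 26: 1544/157  (> 153, stop)

59/6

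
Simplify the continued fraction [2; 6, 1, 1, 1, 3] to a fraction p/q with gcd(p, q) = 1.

157/73

a_0 = 2: 2/1
a_1 = 6: 13/6
a_2 = 1: 15/7
a_3 = 1: 28/13
a_4 = 1: 43/20
a_5 = 3: 157/73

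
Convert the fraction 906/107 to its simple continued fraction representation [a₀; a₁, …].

⌊906/107⌋ = 8, remainder 50
⌊107/50⌋ = 2, remainder 7
⌊50/7⌋ = 7, remainder 1
⌊7/1⌋ = 7, remainder 0

[8; 2, 7, 7]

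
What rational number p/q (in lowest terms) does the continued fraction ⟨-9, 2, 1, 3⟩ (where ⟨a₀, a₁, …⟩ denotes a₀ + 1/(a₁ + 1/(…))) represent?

a_0 = -9: -9/1
a_1 = 2: -17/2
a_2 = 1: -26/3
a_3 = 3: -95/11

-95/11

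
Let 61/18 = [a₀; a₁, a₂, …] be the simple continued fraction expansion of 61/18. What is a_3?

Repeatedly divide and take the remainder:
⌊61/18⌋ = 3, remainder 7
⌊18/7⌋ = 2, remainder 4
⌊7/4⌋ = 1, remainder 3
⌊4/3⌋ = 1, remainder 1

1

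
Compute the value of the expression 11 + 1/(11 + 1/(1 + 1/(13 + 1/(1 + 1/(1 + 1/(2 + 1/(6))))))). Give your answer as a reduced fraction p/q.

61759/5572

Start with 6.
2 + 1/(6/1) = 2 + 1/6 = 13/6
1 + 1/(13/6) = 1 + 6/13 = 19/13
1 + 1/(19/13) = 1 + 13/19 = 32/19
13 + 1/(32/19) = 13 + 19/32 = 435/32
1 + 1/(435/32) = 1 + 32/435 = 467/435
11 + 1/(467/435) = 11 + 435/467 = 5572/467
11 + 1/(5572/467) = 11 + 467/5572 = 61759/5572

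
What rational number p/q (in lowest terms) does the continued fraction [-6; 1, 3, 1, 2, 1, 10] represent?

Build up convergents one term at a time:
a_0 = -6: -6/1
a_1 = 1: -5/1
a_2 = 3: -21/4
a_3 = 1: -26/5
a_4 = 2: -73/14
a_5 = 1: -99/19
a_6 = 10: -1063/204

-1063/204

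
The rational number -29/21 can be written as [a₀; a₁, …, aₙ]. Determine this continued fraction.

-29 ÷ 21 → quotient -2, remainder 13
21 ÷ 13 → quotient 1, remainder 8
13 ÷ 8 → quotient 1, remainder 5
8 ÷ 5 → quotient 1, remainder 3
5 ÷ 3 → quotient 1, remainder 2
3 ÷ 2 → quotient 1, remainder 1
2 ÷ 1 → quotient 2, remainder 0

[-2; 1, 1, 1, 1, 1, 2]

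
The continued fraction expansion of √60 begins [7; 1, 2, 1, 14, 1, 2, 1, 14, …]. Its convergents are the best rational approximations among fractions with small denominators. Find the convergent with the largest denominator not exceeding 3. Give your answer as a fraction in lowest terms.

List convergents until the denominator exceeds the bound:
a_0 = 7: 7/1  (≤ bound)
a_1 = 1: 8/1  (≤ bound)
a_2 = 2: 23/3  (≤ bound)
a_3 = 1: 31/4  (> 3, stop)

23/3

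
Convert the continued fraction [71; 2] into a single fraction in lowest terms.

143/2

Work from the innermost term outward:
Start with 2.
71 + 1/(2/1) = 71 + 1/2 = 143/2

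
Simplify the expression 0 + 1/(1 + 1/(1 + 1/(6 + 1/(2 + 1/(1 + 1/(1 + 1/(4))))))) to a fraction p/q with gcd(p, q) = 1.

170/317

Collapse the nested fraction from the inside out:
Start with 4.
1 + 1/(4/1) = 1 + 1/4 = 5/4
1 + 1/(5/4) = 1 + 4/5 = 9/5
2 + 1/(9/5) = 2 + 5/9 = 23/9
6 + 1/(23/9) = 6 + 9/23 = 147/23
1 + 1/(147/23) = 1 + 23/147 = 170/147
1 + 1/(170/147) = 1 + 147/170 = 317/170
0 + 1/(317/170) = 0 + 170/317 = 170/317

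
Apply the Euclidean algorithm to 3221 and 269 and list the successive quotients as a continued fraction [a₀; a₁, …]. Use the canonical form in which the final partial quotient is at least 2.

3221 = 11·269 + 262, so a_0 = 11
269 = 1·262 + 7, so a_1 = 1
262 = 37·7 + 3, so a_2 = 37
7 = 2·3 + 1, so a_3 = 2
3 = 3·1 + 0, so a_4 = 3

[11; 1, 37, 2, 3]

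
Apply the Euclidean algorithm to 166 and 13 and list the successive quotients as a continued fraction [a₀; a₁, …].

Repeatedly divide and take the remainder:
⌊166/13⌋ = 12, remainder 10
⌊13/10⌋ = 1, remainder 3
⌊10/3⌋ = 3, remainder 1
⌊3/1⌋ = 3, remainder 0

[12; 1, 3, 3]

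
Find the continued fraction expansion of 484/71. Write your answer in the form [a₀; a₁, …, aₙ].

[6; 1, 4, 2, 6]

Repeatedly divide and take the remainder:
484 = 6·71 + 58, so a_0 = 6
71 = 1·58 + 13, so a_1 = 1
58 = 4·13 + 6, so a_2 = 4
13 = 2·6 + 1, so a_3 = 2
6 = 6·1 + 0, so a_4 = 6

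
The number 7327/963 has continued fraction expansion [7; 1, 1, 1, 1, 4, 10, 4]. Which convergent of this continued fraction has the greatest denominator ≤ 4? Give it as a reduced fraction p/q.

List convergents until the denominator exceeds the bound:
a_0 = 7: 7/1  (≤ bound)
a_1 = 1: 8/1  (≤ bound)
a_2 = 1: 15/2  (≤ bound)
a_3 = 1: 23/3  (≤ bound)
a_4 = 1: 38/5  (> 4, stop)

23/3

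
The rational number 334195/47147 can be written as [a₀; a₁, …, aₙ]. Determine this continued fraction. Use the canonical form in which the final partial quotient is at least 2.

334195 = 7·47147 + 4166, so a_0 = 7
47147 = 11·4166 + 1321, so a_1 = 11
4166 = 3·1321 + 203, so a_2 = 3
1321 = 6·203 + 103, so a_3 = 6
203 = 1·103 + 100, so a_4 = 1
103 = 1·100 + 3, so a_5 = 1
100 = 33·3 + 1, so a_6 = 33
3 = 3·1 + 0, so a_7 = 3

[7; 11, 3, 6, 1, 1, 33, 3]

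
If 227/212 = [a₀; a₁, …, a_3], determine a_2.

7

227 = 1·212 + 15, so a_0 = 1
212 = 14·15 + 2, so a_1 = 14
15 = 7·2 + 1, so a_2 = 7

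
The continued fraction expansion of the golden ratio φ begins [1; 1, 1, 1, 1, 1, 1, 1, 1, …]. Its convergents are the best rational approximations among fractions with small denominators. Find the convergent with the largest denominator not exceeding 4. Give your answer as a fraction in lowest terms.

5/3

a_0 = 1: 1/1  (≤ bound)
a_1 = 1: 2/1  (≤ bound)
a_2 = 1: 3/2  (≤ bound)
a_3 = 1: 5/3  (≤ bound)
a_4 = 1: 8/5  (> 4, stop)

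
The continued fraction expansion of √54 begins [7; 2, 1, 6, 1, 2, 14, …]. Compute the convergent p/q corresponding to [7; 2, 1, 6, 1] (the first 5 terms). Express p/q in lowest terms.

Starting at the tail and folding back:
Start with 1.
6 + 1/(1/1) = 6 + 1/1 = 7/1
1 + 1/(7/1) = 1 + 1/7 = 8/7
2 + 1/(8/7) = 2 + 7/8 = 23/8
7 + 1/(23/8) = 7 + 8/23 = 169/23

169/23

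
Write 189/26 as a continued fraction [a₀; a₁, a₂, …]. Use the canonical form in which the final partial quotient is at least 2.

189 = 7·26 + 7, so a_0 = 7
26 = 3·7 + 5, so a_1 = 3
7 = 1·5 + 2, so a_2 = 1
5 = 2·2 + 1, so a_3 = 2
2 = 2·1 + 0, so a_4 = 2

[7; 3, 1, 2, 2]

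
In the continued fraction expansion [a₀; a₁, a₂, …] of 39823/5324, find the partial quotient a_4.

⌊39823/5324⌋ = 7, remainder 2555
⌊5324/2555⌋ = 2, remainder 214
⌊2555/214⌋ = 11, remainder 201
⌊214/201⌋ = 1, remainder 13
⌊201/13⌋ = 15, remainder 6

15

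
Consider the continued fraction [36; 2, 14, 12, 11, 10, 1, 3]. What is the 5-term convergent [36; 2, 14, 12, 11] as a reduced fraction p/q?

141517/3879

Work from the innermost term outward:
Start with 11.
12 + 1/(11/1) = 12 + 1/11 = 133/11
14 + 1/(133/11) = 14 + 11/133 = 1873/133
2 + 1/(1873/133) = 2 + 133/1873 = 3879/1873
36 + 1/(3879/1873) = 36 + 1873/3879 = 141517/3879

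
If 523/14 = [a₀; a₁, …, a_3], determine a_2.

523 ÷ 14 → quotient 37, remainder 5
14 ÷ 5 → quotient 2, remainder 4
5 ÷ 4 → quotient 1, remainder 1

1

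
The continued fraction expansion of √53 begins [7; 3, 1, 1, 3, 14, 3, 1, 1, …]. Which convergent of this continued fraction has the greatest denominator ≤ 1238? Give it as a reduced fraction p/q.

7979/1096

a_0 = 7: 7/1  (≤ bound)
a_1 = 3: 22/3  (≤ bound)
a_2 = 1: 29/4  (≤ bound)
a_3 = 1: 51/7  (≤ bound)
a_4 = 3: 182/25  (≤ bound)
a_5 = 14: 2599/357  (≤ bound)
a_6 = 3: 7979/1096  (≤ bound)
a_7 = 1: 10578/1453  (> 1238, stop)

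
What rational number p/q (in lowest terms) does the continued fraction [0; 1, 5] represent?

Start with 5.
1 + 1/(5/1) = 1 + 1/5 = 6/5
0 + 1/(6/5) = 0 + 5/6 = 5/6

5/6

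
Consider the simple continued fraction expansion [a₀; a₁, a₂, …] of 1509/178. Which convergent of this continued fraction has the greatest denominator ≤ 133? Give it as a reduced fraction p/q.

a_0 = 8: 8/1  (≤ bound)
a_1 = 2: 17/2  (≤ bound)
a_2 = 10: 178/21  (≤ bound)
a_3 = 1: 195/23  (≤ bound)
a_4 = 1: 373/44  (≤ bound)
a_5 = 1: 568/67  (≤ bound)
a_6 = 2: 1509/178  (> 133, stop)

568/67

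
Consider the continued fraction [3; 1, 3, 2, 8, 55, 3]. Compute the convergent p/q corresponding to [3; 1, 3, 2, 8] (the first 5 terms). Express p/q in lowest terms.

287/76

a_0 = 3: 3/1
a_1 = 1: 4/1
a_2 = 3: 15/4
a_3 = 2: 34/9
a_4 = 8: 287/76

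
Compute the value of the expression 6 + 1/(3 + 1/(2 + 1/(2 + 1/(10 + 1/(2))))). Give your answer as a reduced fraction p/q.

2335/371

Start with 2.
10 + 1/(2/1) = 10 + 1/2 = 21/2
2 + 1/(21/2) = 2 + 2/21 = 44/21
2 + 1/(44/21) = 2 + 21/44 = 109/44
3 + 1/(109/44) = 3 + 44/109 = 371/109
6 + 1/(371/109) = 6 + 109/371 = 2335/371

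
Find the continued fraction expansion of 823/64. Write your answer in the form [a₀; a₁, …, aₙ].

Run the Euclidean algorithm, recording each quotient:
823 = 12·64 + 55, so a_0 = 12
64 = 1·55 + 9, so a_1 = 1
55 = 6·9 + 1, so a_2 = 6
9 = 9·1 + 0, so a_3 = 9

[12; 1, 6, 9]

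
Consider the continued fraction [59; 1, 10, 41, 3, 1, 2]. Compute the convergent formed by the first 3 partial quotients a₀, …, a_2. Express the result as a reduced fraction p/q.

Collapse the nested fraction from the inside out:
Start with 10.
1 + 1/(10/1) = 1 + 1/10 = 11/10
59 + 1/(11/10) = 59 + 10/11 = 659/11

659/11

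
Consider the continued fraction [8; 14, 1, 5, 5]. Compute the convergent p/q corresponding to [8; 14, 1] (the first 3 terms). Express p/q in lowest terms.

Start with 1.
14 + 1/(1/1) = 14 + 1/1 = 15/1
8 + 1/(15/1) = 8 + 1/15 = 121/15

121/15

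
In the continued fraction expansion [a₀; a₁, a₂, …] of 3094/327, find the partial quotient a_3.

25

Run the Euclidean algorithm, recording each quotient:
3094 = 9·327 + 151, so a_0 = 9
327 = 2·151 + 25, so a_1 = 2
151 = 6·25 + 1, so a_2 = 6
25 = 25·1 + 0, so a_3 = 25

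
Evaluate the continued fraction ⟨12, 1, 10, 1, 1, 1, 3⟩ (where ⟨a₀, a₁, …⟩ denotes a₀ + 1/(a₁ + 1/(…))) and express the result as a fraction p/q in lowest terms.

1653/128

Start with 3.
1 + 1/(3/1) = 1 + 1/3 = 4/3
1 + 1/(4/3) = 1 + 3/4 = 7/4
1 + 1/(7/4) = 1 + 4/7 = 11/7
10 + 1/(11/7) = 10 + 7/11 = 117/11
1 + 1/(117/11) = 1 + 11/117 = 128/117
12 + 1/(128/117) = 12 + 117/128 = 1653/128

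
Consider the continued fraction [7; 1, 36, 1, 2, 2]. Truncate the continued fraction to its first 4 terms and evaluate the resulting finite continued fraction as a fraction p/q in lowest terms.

303/38

Start with 1.
36 + 1/(1/1) = 36 + 1/1 = 37/1
1 + 1/(37/1) = 1 + 1/37 = 38/37
7 + 1/(38/37) = 7 + 37/38 = 303/38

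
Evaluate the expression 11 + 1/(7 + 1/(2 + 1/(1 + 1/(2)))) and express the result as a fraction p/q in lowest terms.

657/59

Start with 2.
1 + 1/(2/1) = 1 + 1/2 = 3/2
2 + 1/(3/2) = 2 + 2/3 = 8/3
7 + 1/(8/3) = 7 + 3/8 = 59/8
11 + 1/(59/8) = 11 + 8/59 = 657/59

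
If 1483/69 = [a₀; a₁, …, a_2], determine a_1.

2

Repeatedly divide and take the remainder:
1483 ÷ 69 → quotient 21, remainder 34
69 ÷ 34 → quotient 2, remainder 1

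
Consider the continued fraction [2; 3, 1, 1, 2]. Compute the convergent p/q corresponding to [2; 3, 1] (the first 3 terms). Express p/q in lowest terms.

9/4

Collapse the nested fraction from the inside out:
Start with 1.
3 + 1/(1/1) = 3 + 1/1 = 4/1
2 + 1/(4/1) = 2 + 1/4 = 9/4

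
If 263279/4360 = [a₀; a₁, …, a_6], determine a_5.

⌊263279/4360⌋ = 60, remainder 1679
⌊4360/1679⌋ = 2, remainder 1002
⌊1679/1002⌋ = 1, remainder 677
⌊1002/677⌋ = 1, remainder 325
⌊677/325⌋ = 2, remainder 27
⌊325/27⌋ = 12, remainder 1

12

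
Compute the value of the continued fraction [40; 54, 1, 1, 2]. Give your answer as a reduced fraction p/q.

10925/273

a_0 = 40: 40/1
a_1 = 54: 2161/54
a_2 = 1: 2201/55
a_3 = 1: 4362/109
a_4 = 2: 10925/273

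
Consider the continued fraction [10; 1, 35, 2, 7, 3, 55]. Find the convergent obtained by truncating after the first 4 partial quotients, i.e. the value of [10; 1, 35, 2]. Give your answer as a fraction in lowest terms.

Collapse the nested fraction from the inside out:
Start with 2.
35 + 1/(2/1) = 35 + 1/2 = 71/2
1 + 1/(71/2) = 1 + 2/71 = 73/71
10 + 1/(73/71) = 10 + 71/73 = 801/73

801/73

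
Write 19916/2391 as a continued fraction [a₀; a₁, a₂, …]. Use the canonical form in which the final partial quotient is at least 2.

19916 = 8·2391 + 788, so a_0 = 8
2391 = 3·788 + 27, so a_1 = 3
788 = 29·27 + 5, so a_2 = 29
27 = 5·5 + 2, so a_3 = 5
5 = 2·2 + 1, so a_4 = 2
2 = 2·1 + 0, so a_5 = 2

[8; 3, 29, 5, 2, 2]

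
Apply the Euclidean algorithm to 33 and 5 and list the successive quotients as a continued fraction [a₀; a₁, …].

[6; 1, 1, 2]

Repeatedly divide and take the remainder:
33 ÷ 5 → quotient 6, remainder 3
5 ÷ 3 → quotient 1, remainder 2
3 ÷ 2 → quotient 1, remainder 1
2 ÷ 1 → quotient 2, remainder 0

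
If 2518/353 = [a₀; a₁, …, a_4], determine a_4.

23

Apply division with remainder until the remainder is 0:
2518 ÷ 353 → quotient 7, remainder 47
353 ÷ 47 → quotient 7, remainder 24
47 ÷ 24 → quotient 1, remainder 23
24 ÷ 23 → quotient 1, remainder 1
23 ÷ 1 → quotient 23, remainder 0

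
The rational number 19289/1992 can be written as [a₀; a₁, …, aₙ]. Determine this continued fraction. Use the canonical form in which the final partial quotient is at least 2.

[9; 1, 2, 6, 2, 1, 2, 12]

19289 = 9·1992 + 1361, so a_0 = 9
1992 = 1·1361 + 631, so a_1 = 1
1361 = 2·631 + 99, so a_2 = 2
631 = 6·99 + 37, so a_3 = 6
99 = 2·37 + 25, so a_4 = 2
37 = 1·25 + 12, so a_5 = 1
25 = 2·12 + 1, so a_6 = 2
12 = 12·1 + 0, so a_7 = 12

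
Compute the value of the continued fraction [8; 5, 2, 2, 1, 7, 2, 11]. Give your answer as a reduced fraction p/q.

a_0 = 8: 8/1
a_1 = 5: 41/5
a_2 = 2: 90/11
a_3 = 2: 221/27
a_4 = 1: 311/38
a_5 = 7: 2398/293
a_6 = 2: 5107/624
a_7 = 11: 58575/7157

58575/7157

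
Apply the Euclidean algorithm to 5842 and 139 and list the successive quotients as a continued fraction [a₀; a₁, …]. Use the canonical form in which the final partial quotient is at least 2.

[42; 34, 1, 3]

5842 = 42·139 + 4, so a_0 = 42
139 = 34·4 + 3, so a_1 = 34
4 = 1·3 + 1, so a_2 = 1
3 = 3·1 + 0, so a_3 = 3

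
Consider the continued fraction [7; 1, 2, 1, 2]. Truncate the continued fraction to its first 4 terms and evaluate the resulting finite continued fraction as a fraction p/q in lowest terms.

Start with 1.
2 + 1/(1/1) = 2 + 1/1 = 3/1
1 + 1/(3/1) = 1 + 1/3 = 4/3
7 + 1/(4/3) = 7 + 3/4 = 31/4

31/4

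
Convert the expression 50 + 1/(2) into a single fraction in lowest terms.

101/2

Use the convergent recurrence hₖ = aₖ·hₖ₋₁ + hₖ₋₂ (and likewise for the denominators kₖ):
a_0 = 50: 50/1
a_1 = 2: 101/2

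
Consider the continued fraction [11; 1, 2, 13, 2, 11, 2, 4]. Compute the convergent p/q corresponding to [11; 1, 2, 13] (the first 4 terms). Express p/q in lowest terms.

467/40

Compute successive convergents:
a_0 = 11: 11/1
a_1 = 1: 12/1
a_2 = 2: 35/3
a_3 = 13: 467/40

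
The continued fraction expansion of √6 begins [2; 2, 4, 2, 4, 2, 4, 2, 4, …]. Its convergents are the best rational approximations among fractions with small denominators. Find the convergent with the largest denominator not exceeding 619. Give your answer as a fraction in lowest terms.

485/198

List convergents until the denominator exceeds the bound:
a_0 = 2: 2/1  (≤ bound)
a_1 = 2: 5/2  (≤ bound)
a_2 = 4: 22/9  (≤ bound)
a_3 = 2: 49/20  (≤ bound)
a_4 = 4: 218/89  (≤ bound)
a_5 = 2: 485/198  (≤ bound)
a_6 = 4: 2158/881  (> 619, stop)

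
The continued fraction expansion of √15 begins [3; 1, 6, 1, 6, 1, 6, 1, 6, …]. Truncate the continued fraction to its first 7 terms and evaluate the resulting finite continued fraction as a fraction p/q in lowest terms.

1677/433

Start with 6.
1 + 1/(6/1) = 1 + 1/6 = 7/6
6 + 1/(7/6) = 6 + 6/7 = 48/7
1 + 1/(48/7) = 1 + 7/48 = 55/48
6 + 1/(55/48) = 6 + 48/55 = 378/55
1 + 1/(378/55) = 1 + 55/378 = 433/378
3 + 1/(433/378) = 3 + 378/433 = 1677/433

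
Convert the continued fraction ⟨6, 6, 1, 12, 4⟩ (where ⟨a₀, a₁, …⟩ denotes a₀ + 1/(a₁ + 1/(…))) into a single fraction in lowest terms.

2255/367

Start with 4.
12 + 1/(4/1) = 12 + 1/4 = 49/4
1 + 1/(49/4) = 1 + 4/49 = 53/49
6 + 1/(53/49) = 6 + 49/53 = 367/53
6 + 1/(367/53) = 6 + 53/367 = 2255/367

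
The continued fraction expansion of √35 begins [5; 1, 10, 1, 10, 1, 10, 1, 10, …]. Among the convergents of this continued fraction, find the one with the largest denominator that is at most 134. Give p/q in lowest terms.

List convergents until the denominator exceeds the bound:
a_0 = 5: 5/1  (≤ bound)
a_1 = 1: 6/1  (≤ bound)
a_2 = 10: 65/11  (≤ bound)
a_3 = 1: 71/12  (≤ bound)
a_4 = 10: 775/131  (≤ bound)
a_5 = 1: 846/143  (> 134, stop)

775/131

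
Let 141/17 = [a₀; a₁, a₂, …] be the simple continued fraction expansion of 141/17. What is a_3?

Repeatedly divide and take the remainder:
⌊141/17⌋ = 8, remainder 5
⌊17/5⌋ = 3, remainder 2
⌊5/2⌋ = 2, remainder 1
⌊2/1⌋ = 2, remainder 0

2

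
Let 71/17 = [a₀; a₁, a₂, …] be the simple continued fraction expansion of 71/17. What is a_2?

71 = 4·17 + 3, so a_0 = 4
17 = 5·3 + 2, so a_1 = 5
3 = 1·2 + 1, so a_2 = 1

1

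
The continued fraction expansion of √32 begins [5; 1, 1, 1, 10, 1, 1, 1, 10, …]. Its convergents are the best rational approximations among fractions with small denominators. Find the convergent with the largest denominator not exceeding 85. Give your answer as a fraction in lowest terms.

a_0 = 5: 5/1  (≤ bound)
a_1 = 1: 6/1  (≤ bound)
a_2 = 1: 11/2  (≤ bound)
a_3 = 1: 17/3  (≤ bound)
a_4 = 10: 181/32  (≤ bound)
a_5 = 1: 198/35  (≤ bound)
a_6 = 1: 379/67  (≤ bound)
a_7 = 1: 577/102  (> 85, stop)

379/67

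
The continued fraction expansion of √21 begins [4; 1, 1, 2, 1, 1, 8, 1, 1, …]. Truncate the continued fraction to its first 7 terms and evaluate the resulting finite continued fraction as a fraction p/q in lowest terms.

472/103

Start with 8.
1 + 1/(8/1) = 1 + 1/8 = 9/8
1 + 1/(9/8) = 1 + 8/9 = 17/9
2 + 1/(17/9) = 2 + 9/17 = 43/17
1 + 1/(43/17) = 1 + 17/43 = 60/43
1 + 1/(60/43) = 1 + 43/60 = 103/60
4 + 1/(103/60) = 4 + 60/103 = 472/103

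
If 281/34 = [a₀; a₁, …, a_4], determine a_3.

3

Apply division with remainder until the remainder is 0:
⌊281/34⌋ = 8, remainder 9
⌊34/9⌋ = 3, remainder 7
⌊9/7⌋ = 1, remainder 2
⌊7/2⌋ = 3, remainder 1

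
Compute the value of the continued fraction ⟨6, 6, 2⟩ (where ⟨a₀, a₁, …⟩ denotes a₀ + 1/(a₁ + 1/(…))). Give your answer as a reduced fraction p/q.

80/13

Compute successive convergents:
a_0 = 6: 6/1
a_1 = 6: 37/6
a_2 = 2: 80/13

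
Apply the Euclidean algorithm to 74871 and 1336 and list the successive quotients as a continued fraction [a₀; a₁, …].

[56; 24, 3, 2, 3, 2]

Apply division with remainder until the remainder is 0:
74871 ÷ 1336 → quotient 56, remainder 55
1336 ÷ 55 → quotient 24, remainder 16
55 ÷ 16 → quotient 3, remainder 7
16 ÷ 7 → quotient 2, remainder 2
7 ÷ 2 → quotient 3, remainder 1
2 ÷ 1 → quotient 2, remainder 0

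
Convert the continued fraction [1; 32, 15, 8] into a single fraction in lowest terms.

4001/3880

Start with 8.
15 + 1/(8/1) = 15 + 1/8 = 121/8
32 + 1/(121/8) = 32 + 8/121 = 3880/121
1 + 1/(3880/121) = 1 + 121/3880 = 4001/3880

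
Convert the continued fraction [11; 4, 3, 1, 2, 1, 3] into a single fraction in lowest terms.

Work from the innermost term outward:
Start with 3.
1 + 1/(3/1) = 1 + 1/3 = 4/3
2 + 1/(4/3) = 2 + 3/4 = 11/4
1 + 1/(11/4) = 1 + 4/11 = 15/11
3 + 1/(15/11) = 3 + 11/15 = 56/15
4 + 1/(56/15) = 4 + 15/56 = 239/56
11 + 1/(239/56) = 11 + 56/239 = 2685/239

2685/239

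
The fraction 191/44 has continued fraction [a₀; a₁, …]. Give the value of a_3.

14

191 = 4·44 + 15, so a_0 = 4
44 = 2·15 + 14, so a_1 = 2
15 = 1·14 + 1, so a_2 = 1
14 = 14·1 + 0, so a_3 = 14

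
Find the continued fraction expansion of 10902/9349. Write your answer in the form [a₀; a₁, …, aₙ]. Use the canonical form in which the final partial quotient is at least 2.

10902 ÷ 9349 → quotient 1, remainder 1553
9349 ÷ 1553 → quotient 6, remainder 31
1553 ÷ 31 → quotient 50, remainder 3
31 ÷ 3 → quotient 10, remainder 1
3 ÷ 1 → quotient 3, remainder 0

[1; 6, 50, 10, 3]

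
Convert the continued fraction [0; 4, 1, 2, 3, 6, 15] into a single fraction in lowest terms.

955/4487

Compute successive convergents:
a_0 = 0: 0/1
a_1 = 4: 1/4
a_2 = 1: 1/5
a_3 = 2: 3/14
a_4 = 3: 10/47
a_5 = 6: 63/296
a_6 = 15: 955/4487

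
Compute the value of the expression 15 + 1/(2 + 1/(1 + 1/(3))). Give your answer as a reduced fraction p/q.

169/11

a_0 = 15: 15/1
a_1 = 2: 31/2
a_2 = 1: 46/3
a_3 = 3: 169/11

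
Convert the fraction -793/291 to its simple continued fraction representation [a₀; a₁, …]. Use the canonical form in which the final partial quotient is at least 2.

Apply division with remainder until the remainder is 0:
⌊-793/291⌋ = -3, remainder 80
⌊291/80⌋ = 3, remainder 51
⌊80/51⌋ = 1, remainder 29
⌊51/29⌋ = 1, remainder 22
⌊29/22⌋ = 1, remainder 7
⌊22/7⌋ = 3, remainder 1
⌊7/1⌋ = 7, remainder 0

[-3; 3, 1, 1, 1, 3, 7]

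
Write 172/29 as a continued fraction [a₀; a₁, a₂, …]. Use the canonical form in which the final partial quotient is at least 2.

[5; 1, 13, 2]

172 = 5·29 + 27, so a_0 = 5
29 = 1·27 + 2, so a_1 = 1
27 = 13·2 + 1, so a_2 = 13
2 = 2·1 + 0, so a_3 = 2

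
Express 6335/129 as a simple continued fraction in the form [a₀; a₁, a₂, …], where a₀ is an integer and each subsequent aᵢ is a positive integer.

[49; 9, 4, 1, 2]

6335 ÷ 129 → quotient 49, remainder 14
129 ÷ 14 → quotient 9, remainder 3
14 ÷ 3 → quotient 4, remainder 2
3 ÷ 2 → quotient 1, remainder 1
2 ÷ 1 → quotient 2, remainder 0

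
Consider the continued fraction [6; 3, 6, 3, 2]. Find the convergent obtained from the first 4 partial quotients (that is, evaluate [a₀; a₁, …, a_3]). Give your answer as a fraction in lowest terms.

379/60

Compute successive convergents:
a_0 = 6: 6/1
a_1 = 3: 19/3
a_2 = 6: 120/19
a_3 = 3: 379/60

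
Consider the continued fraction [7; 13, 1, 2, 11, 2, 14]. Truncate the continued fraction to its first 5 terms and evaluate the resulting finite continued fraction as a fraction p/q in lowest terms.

3289/465

Collapse the nested fraction from the inside out:
Start with 11.
2 + 1/(11/1) = 2 + 1/11 = 23/11
1 + 1/(23/11) = 1 + 11/23 = 34/23
13 + 1/(34/23) = 13 + 23/34 = 465/34
7 + 1/(465/34) = 7 + 34/465 = 3289/465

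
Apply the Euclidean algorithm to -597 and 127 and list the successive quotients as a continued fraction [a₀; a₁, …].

[-5; 3, 2, 1, 12]

-597 = -5·127 + 38, so a_0 = -5
127 = 3·38 + 13, so a_1 = 3
38 = 2·13 + 12, so a_2 = 2
13 = 1·12 + 1, so a_3 = 1
12 = 12·1 + 0, so a_4 = 12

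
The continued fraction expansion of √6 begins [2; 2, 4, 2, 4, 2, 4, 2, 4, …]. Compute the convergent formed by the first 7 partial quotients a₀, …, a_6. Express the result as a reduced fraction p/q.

a_0 = 2: 2/1
a_1 = 2: 5/2
a_2 = 4: 22/9
a_3 = 2: 49/20
a_4 = 4: 218/89
a_5 = 2: 485/198
a_6 = 4: 2158/881

2158/881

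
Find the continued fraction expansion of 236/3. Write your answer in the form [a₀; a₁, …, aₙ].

⌊236/3⌋ = 78, remainder 2
⌊3/2⌋ = 1, remainder 1
⌊2/1⌋ = 2, remainder 0

[78; 1, 2]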